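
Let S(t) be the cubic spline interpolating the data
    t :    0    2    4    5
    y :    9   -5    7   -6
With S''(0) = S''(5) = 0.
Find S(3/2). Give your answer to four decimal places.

Put σ_i = S'' at the i-th knot. Here h = (2, 2, 1) and Δ = (-7, 6, -13), so the interior equations h_(i-1)·σ_(i-1) + 2(h_(i-1)+h_i)·σ_i + h_i·σ_(i+1) = 6(Δ_i − Δ_(i-1)) read
  2·σ_0 + 8·σ_1 + 2·σ_2 = 6(Δ_1 - Δ_0) = 78
  2·σ_1 + 6·σ_2 + 1·σ_3 = 6(Δ_2 - Δ_1) = -114
Natural end conditions: σ_0 = σ_3 = 0.
Hence σ_0 = 0, σ_1 = 174/11, σ_2 = -267/11, σ_3 = 0.
On [0, 2], S(t) = 9 - 135/11·t + 0·t² + 29/22·t³.
With t = 3/2: S(3/2) = -873/176.

-4.9602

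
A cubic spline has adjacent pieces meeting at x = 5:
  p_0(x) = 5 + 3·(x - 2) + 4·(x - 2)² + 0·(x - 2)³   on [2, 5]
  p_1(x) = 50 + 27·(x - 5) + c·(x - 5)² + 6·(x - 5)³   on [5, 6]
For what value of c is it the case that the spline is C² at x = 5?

4

p_0''(x) = 8 + 0·(x - 2), so p_0''(5) = 8. On the right, p_1''(5) = 2c, so c = 4.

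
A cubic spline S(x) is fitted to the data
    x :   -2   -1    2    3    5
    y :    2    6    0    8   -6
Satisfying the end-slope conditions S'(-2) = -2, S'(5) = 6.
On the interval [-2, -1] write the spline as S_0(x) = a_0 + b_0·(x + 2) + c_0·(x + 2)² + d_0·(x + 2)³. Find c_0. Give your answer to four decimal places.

12.4273

With M_i denoting the second derivative at x_i, h_i = 1, 3, 1, 2, and Δ_i = (y_(i+1) − y_i)/h_i = 4, -2, 8, -7:
  1·M_0 + 8·M_1 + 3·M_2 = 6(Δ_1 - Δ_0) = -36
  3·M_1 + 8·M_2 + 1·M_3 = 6(Δ_2 - Δ_1) = 60
  1·M_2 + 6·M_3 + 2·M_4 = 6(Δ_3 - Δ_2) = -90
Clamped end conditions give two more equations: 2h_0·M_0 + h_0·M_1 = 6(Δ_0 - S'(-2)) = 36 and h_3·M_3 + 2h_3·M_4 = 6(S'(5) - Δ_3) = 78.
Forward elimination and back-substitution give M_0 = 1367/55, M_1 = -754/55, M_2 = 179/11, M_3 = -1598/55, M_4 = 3743/110.
On [-2, -1], with S_0(x) = a_0 + b_0·(x + 2) + c_0·(x + 2)² + d_0·(x + 2)³: c_0 = M_0/2 = 1367/110, d_0 = (M_1 - M_0)/(6h_0) = -707/110, b_0 = Δ_0 - h_0(2M_0 + M_1)/6 = -2.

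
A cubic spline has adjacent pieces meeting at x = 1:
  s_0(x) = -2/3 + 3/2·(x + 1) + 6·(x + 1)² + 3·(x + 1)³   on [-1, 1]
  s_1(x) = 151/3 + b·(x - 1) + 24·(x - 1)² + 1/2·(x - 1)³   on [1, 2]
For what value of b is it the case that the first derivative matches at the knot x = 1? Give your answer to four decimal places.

s_0'(x) = 3/2 + 12·(x + 1) + 9·(x + 1)², so s_0'(1) = 123/2. On the right, s_1'(1) = b, so b = 123/2.

61.5000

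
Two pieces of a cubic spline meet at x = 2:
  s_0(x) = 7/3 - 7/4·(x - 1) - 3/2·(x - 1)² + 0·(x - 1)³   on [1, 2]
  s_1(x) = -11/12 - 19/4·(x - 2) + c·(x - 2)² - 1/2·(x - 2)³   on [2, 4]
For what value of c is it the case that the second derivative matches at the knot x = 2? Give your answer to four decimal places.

s_0''(x) = -3 + 0·(x - 1), so s_0''(2) = -3. On the right, s_1''(2) = 2c, so c = -3/2.

-1.5000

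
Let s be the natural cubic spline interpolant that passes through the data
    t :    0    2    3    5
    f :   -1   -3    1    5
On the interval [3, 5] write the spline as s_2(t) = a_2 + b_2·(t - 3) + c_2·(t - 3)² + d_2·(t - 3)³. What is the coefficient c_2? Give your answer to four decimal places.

-1.4571

Put m_i = s'' at the i-th knot. Here h = (2, 1, 2) and Δ = (-1, 4, 2), so the interior equations h_(i-1)·m_(i-1) + 2(h_(i-1)+h_i)·m_i + h_i·m_(i+1) = 6(Δ_i − Δ_(i-1)) read
  2·m_0 + 6·m_1 + 1·m_2 = 6(Δ_1 - Δ_0) = 30
  1·m_1 + 6·m_2 + 2·m_3 = 6(Δ_2 - Δ_1) = -12
Natural end conditions: m_0 = m_3 = 0.
Hence m_0 = 0, m_1 = 192/35, m_2 = -102/35, m_3 = 0.
On [3, 5], with s_2(t) = a_2 + b_2·(t - 3) + c_2·(t - 3)² + d_2·(t - 3)³: c_2 = m_2/2 = -51/35, d_2 = (m_3 - m_2)/(6h_2) = 17/70, b_2 = Δ_2 - h_2(2m_2 + m_3)/6 = 138/35.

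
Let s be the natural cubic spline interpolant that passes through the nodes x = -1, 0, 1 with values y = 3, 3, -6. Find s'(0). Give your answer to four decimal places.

-4.5000

With M_i denoting the second derivative at x_i, h_i = 1, 1, and Δ_i = (y_(i+1) − y_i)/h_i = 0, -9:
  1·M_0 + 4·M_1 + 1·M_2 = 6(Δ_1 - Δ_0) = -54
Natural end conditions: M_0 = M_2 = 0.
Solving the tridiagonal system: M_0 = 0, M_1 = -27/2, M_2 = 0.
On [0, 1], s'(x) = b_1 + 2c_1·x + 3d_1·x² with b_1 = Δ_1 - h_1(2M_1 + M_2)/6 = -9/2, c_1 = M_1/2 = -27/4, d_1 = (M_2 - M_1)/(6h_1) = 9/4. So s'(0) = -9/2.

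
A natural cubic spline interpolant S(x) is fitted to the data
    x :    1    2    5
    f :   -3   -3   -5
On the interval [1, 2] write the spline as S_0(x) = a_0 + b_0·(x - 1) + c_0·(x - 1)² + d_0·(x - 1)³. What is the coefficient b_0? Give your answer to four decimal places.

0.0833

Let m_i = S''(x_i). Step sizes h_i = 1, 3; slopes of the chords Δ_i = (y_(i+1) - y_i)/h_i = 0, -2/3.
  1·m_0 + 8·m_1 + 3·m_2 = 6(Δ_1 - Δ_0) = -4
Natural end conditions: m_0 = m_2 = 0.
Forward elimination and back-substitution give m_0 = 0, m_1 = -1/2, m_2 = 0.
On [1, 2], with S_0(x) = a_0 + b_0·(x - 1) + c_0·(x - 1)² + d_0·(x - 1)³: c_0 = m_0/2 = 0, d_0 = (m_1 - m_0)/(6h_0) = -1/12, b_0 = Δ_0 - h_0(2m_0 + m_1)/6 = 1/12.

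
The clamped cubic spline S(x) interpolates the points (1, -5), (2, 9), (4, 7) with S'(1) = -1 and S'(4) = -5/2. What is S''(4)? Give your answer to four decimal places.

Write M_i for S''(x_i). With h_i = 1, 2 and divided differences Δ_i = 14, -1, the continuity of S' gives the tridiagonal system
  1·M_0 + 6·M_1 + 2·M_2 = 6(Δ_1 - Δ_0) = -90
Clamped end conditions give two more equations: 2h_0·M_0 + h_0·M_1 = 6(Δ_0 - S'(1)) = 90 and h_1·M_1 + 2h_1·M_2 = 6(S'(4) - Δ_1) = -9.
Solving the tridiagonal system: M_0 = 119/2, M_1 = -29, M_2 = 49/4.

12.2500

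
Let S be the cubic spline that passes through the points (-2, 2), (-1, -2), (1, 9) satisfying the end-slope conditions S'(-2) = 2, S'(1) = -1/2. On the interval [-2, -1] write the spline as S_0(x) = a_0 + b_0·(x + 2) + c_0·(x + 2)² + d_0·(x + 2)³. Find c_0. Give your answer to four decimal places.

With M_i denoting the second derivative at x_i, h_i = 1, 2, and Δ_i = (y_(i+1) − y_i)/h_i = -4, 11/2:
  1·M_0 + 6·M_1 + 2·M_2 = 6(Δ_1 - Δ_0) = 57
Clamped end conditions give two more equations: 2h_0·M_0 + h_0·M_1 = 6(Δ_0 - S'(-2)) = -36 and h_1·M_1 + 2h_1·M_2 = 6(S'(1) - Δ_1) = -36.
Solving: M_0 = -85/3, M_1 = 62/3, M_2 = -58/3.
On [-2, -1], with S_0(x) = a_0 + b_0·(x + 2) + c_0·(x + 2)² + d_0·(x + 2)³: c_0 = M_0/2 = -85/6, d_0 = (M_1 - M_0)/(6h_0) = 49/6, b_0 = Δ_0 - h_0(2M_0 + M_1)/6 = 2.

-14.1667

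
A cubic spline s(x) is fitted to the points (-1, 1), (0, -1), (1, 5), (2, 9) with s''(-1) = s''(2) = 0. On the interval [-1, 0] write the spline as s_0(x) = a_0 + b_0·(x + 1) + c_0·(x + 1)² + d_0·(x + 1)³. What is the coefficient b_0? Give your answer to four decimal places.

Put M_i = s'' at the i-th knot. Here h = (1, 1, 1) and Δ = (-2, 6, 4), so the interior equations h_(i-1)·M_(i-1) + 2(h_(i-1)+h_i)·M_i + h_i·M_(i+1) = 6(Δ_i − Δ_(i-1)) read
  1·M_0 + 4·M_1 + 1·M_2 = 6(Δ_1 - Δ_0) = 48
  1·M_1 + 4·M_2 + 1·M_3 = 6(Δ_2 - Δ_1) = -12
Natural end conditions: M_0 = M_3 = 0.
Solving: M_0 = 0, M_1 = 68/5, M_2 = -32/5, M_3 = 0.
On [-1, 0], with s_0(x) = a_0 + b_0·(x + 1) + c_0·(x + 1)² + d_0·(x + 1)³: c_0 = M_0/2 = 0, d_0 = (M_1 - M_0)/(6h_0) = 34/15, b_0 = Δ_0 - h_0(2M_0 + M_1)/6 = -64/15.

-4.2667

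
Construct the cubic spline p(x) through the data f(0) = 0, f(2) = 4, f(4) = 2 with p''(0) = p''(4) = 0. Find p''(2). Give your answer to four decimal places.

With m_i denoting the second derivative at x_i, h_i = 2, 2, and Δ_i = (y_(i+1) − y_i)/h_i = 2, -1:
  2·m_0 + 8·m_1 + 2·m_2 = 6(Δ_1 - Δ_0) = -18
Natural end conditions: m_0 = m_2 = 0.
Forward elimination and back-substitution give m_0 = 0, m_1 = -9/4, m_2 = 0.

-2.2500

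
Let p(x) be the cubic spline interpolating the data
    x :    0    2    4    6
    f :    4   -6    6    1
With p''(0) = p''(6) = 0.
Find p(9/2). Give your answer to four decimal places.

Put M_i = p'' at the i-th knot. Here h = (2, 2, 2) and Δ = (-5, 6, -5/2), so the interior equations h_(i-1)·M_(i-1) + 2(h_(i-1)+h_i)·M_i + h_i·M_(i+1) = 6(Δ_i − Δ_(i-1)) read
  2·M_0 + 8·M_1 + 2·M_2 = 6(Δ_1 - Δ_0) = 66
  2·M_1 + 8·M_2 + 2·M_3 = 6(Δ_2 - Δ_1) = -51
Natural end conditions: M_0 = M_3 = 0.
Solving the tridiagonal system: M_0 = 0, M_1 = 21/2, M_2 = -9, M_3 = 0.
On [4, 6], p(x) = 6 + 7/2·(x - 4) - 9/2·(x - 4)² + 3/4·(x - 4)³.
With (x - 4) = 1/2: p(9/2) = 215/32.

6.7188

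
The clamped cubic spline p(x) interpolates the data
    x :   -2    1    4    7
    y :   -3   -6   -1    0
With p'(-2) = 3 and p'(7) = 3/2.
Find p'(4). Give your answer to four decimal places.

Put m_i = p'' at the i-th knot. Here h = (3, 3, 3) and Δ = (-1, 5/3, 1/3), so the interior equations h_(i-1)·m_(i-1) + 2(h_(i-1)+h_i)·m_i + h_i·m_(i+1) = 6(Δ_i − Δ_(i-1)) read
  3·m_0 + 12·m_1 + 3·m_2 = 6(Δ_1 - Δ_0) = 16
  3·m_1 + 12·m_2 + 3·m_3 = 6(Δ_2 - Δ_1) = -8
Clamped end conditions give two more equations: 2h_0·m_0 + h_0·m_1 = 6(Δ_0 - p'(-2)) = -24 and h_2·m_2 + 2h_2·m_3 = 6(p'(7) - Δ_2) = 7.
Hence m_0 = -253/45, m_1 = 146/45, m_2 = -91/45, m_3 = 98/45.
On [4, 7], p'(x) = b_2 + 2c_2·(x - 4) + 3d_2·(x - 4)² with b_2 = Δ_2 - h_2(2m_2 + m_3)/6 = 19/15, c_2 = m_2/2 = -91/90, d_2 = (m_3 - m_2)/(6h_2) = 7/30. So p'(4) = 19/15.

1.2667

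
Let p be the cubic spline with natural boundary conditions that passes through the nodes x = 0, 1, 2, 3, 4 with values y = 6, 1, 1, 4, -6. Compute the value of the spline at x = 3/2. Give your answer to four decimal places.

0.1295

Let m_i = p''(x_i). Step sizes h_i = 1, 1, 1, 1; slopes of the chords Δ_i = (y_(i+1) - y_i)/h_i = -5, 0, 3, -10.
  1·m_0 + 4·m_1 + 1·m_2 = 6(Δ_1 - Δ_0) = 30
  1·m_1 + 4·m_2 + 1·m_3 = 6(Δ_2 - Δ_1) = 18
  1·m_2 + 4·m_3 + 1·m_4 = 6(Δ_3 - Δ_2) = -78
Natural end conditions: m_0 = m_4 = 0.
Hence m_0 = 0, m_1 = 75/14, m_2 = 60/7, m_3 = -303/14, m_4 = 0.
On [1, 2], p(x) = 1 - 45/14·(x - 1) + 75/28·(x - 1)² + 15/28·(x - 1)³.
With (x - 1) = 1/2: p(3/2) = 29/224.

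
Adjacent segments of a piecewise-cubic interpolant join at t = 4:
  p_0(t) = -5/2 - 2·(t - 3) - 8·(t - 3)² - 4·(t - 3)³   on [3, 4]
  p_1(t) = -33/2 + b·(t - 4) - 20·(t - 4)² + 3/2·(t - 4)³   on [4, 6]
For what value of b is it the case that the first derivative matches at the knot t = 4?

p_0'(t) = -2 - 16·(t - 3) - 12·(t - 3)², so p_0'(4) = -30. On the right, p_1'(4) = b, so b = -30.

-30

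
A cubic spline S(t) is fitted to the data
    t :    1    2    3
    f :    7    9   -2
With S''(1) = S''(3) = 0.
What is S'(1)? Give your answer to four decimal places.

Let M_i = S''(x_i). Step sizes h_i = 1, 1; slopes of the chords Δ_i = (y_(i+1) - y_i)/h_i = 2, -11.
  1·M_0 + 4·M_1 + 1·M_2 = 6(Δ_1 - Δ_0) = -78
Natural end conditions: M_0 = M_2 = 0.
Forward elimination and back-substitution give M_0 = 0, M_1 = -39/2, M_2 = 0.
On [1, 2], S'(t) = b_0 + 2c_0·(t - 1) + 3d_0·(t - 1)² with b_0 = Δ_0 - h_0(2M_0 + M_1)/6 = 21/4, c_0 = M_0/2 = 0, d_0 = (M_1 - M_0)/(6h_0) = -13/4. So S'(1) = 21/4.

5.2500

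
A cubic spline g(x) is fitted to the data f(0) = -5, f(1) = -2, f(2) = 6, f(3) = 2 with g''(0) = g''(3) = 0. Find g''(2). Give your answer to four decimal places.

-21.2000

Write m_i for g''(x_i). With h_i = 1, 1, 1 and divided differences Δ_i = 3, 8, -4, the continuity of g' gives the tridiagonal system
  1·m_0 + 4·m_1 + 1·m_2 = 6(Δ_1 - Δ_0) = 30
  1·m_1 + 4·m_2 + 1·m_3 = 6(Δ_2 - Δ_1) = -72
Natural end conditions: m_0 = m_3 = 0.
Solving the tridiagonal system: m_0 = 0, m_1 = 64/5, m_2 = -106/5, m_3 = 0.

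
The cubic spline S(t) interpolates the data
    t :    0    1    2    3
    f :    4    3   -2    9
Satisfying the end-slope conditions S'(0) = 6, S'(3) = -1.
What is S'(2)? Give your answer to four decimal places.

With σ_i denoting the second derivative at x_i, h_i = 1, 1, 1, and Δ_i = (y_(i+1) − y_i)/h_i = -1, -5, 11:
  1·σ_0 + 4·σ_1 + 1·σ_2 = 6(Δ_1 - Δ_0) = -24
  1·σ_1 + 4·σ_2 + 1·σ_3 = 6(Δ_2 - Δ_1) = 96
Clamped end conditions give two more equations: 2h_0·σ_0 + h_0·σ_1 = 6(Δ_0 - S'(0)) = -42 and h_2·σ_2 + 2h_2·σ_3 = 6(S'(3) - Δ_2) = -72.
Solving: σ_0 = -44/3, σ_1 = -38/3, σ_2 = 124/3, σ_3 = -170/3.
On [2, 3], S'(t) = b_2 + 2c_2·(t - 2) + 3d_2·(t - 2)² with b_2 = Δ_2 - h_2(2σ_2 + σ_3)/6 = 20/3, c_2 = σ_2/2 = 62/3, d_2 = (σ_3 - σ_2)/(6h_2) = -49/3. So S'(2) = 20/3.

6.6667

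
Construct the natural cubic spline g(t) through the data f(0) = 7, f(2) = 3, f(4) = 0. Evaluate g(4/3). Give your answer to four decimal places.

Write m_i for g''(x_i). With h_i = 2, 2 and divided differences Δ_i = -2, -3/2, the continuity of g' gives the tridiagonal system
  2·m_0 + 8·m_1 + 2·m_2 = 6(Δ_1 - Δ_0) = 3
Natural end conditions: m_0 = m_2 = 0.
Forward elimination and back-substitution give m_0 = 0, m_1 = 3/8, m_2 = 0.
On [0, 2], g(t) = 7 - 17/8·t + 0·t² + 1/32·t³.
With t = 4/3: g(4/3) = 229/54.

4.2407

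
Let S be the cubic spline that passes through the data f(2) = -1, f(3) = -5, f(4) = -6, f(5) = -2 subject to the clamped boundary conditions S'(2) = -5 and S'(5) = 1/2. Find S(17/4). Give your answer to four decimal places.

With M_i denoting the second derivative at x_i, h_i = 1, 1, 1, and Δ_i = (y_(i+1) − y_i)/h_i = -4, -1, 4:
  1·M_0 + 4·M_1 + 1·M_2 = 6(Δ_1 - Δ_0) = 18
  1·M_1 + 4·M_2 + 1·M_3 = 6(Δ_2 - Δ_1) = 30
Clamped end conditions give two more equations: 2h_0·M_0 + h_0·M_1 = 6(Δ_0 - S'(2)) = 6 and h_2·M_2 + 2h_2·M_3 = 6(S'(5) - Δ_2) = -21.
Solving: M_0 = 37/15, M_1 = 16/15, M_2 = 169/15, M_3 = -242/15.
On [4, 5], S(x) = -6 + 44/15·(x - 4) + 169/30·(x - 4)² - 137/30·(x - 4)³.
With (x - 4) = 1/4: S(17/4) = -3191/640.

-4.9859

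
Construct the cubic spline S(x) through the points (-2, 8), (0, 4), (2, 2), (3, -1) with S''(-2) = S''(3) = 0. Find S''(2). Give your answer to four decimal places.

-2.4545

Let m_i = S''(x_i). Step sizes h_i = 2, 2, 1; slopes of the chords Δ_i = (y_(i+1) - y_i)/h_i = -2, -1, -3.
  2·m_0 + 8·m_1 + 2·m_2 = 6(Δ_1 - Δ_0) = 6
  2·m_1 + 6·m_2 + 1·m_3 = 6(Δ_2 - Δ_1) = -12
Natural end conditions: m_0 = m_3 = 0.
Hence m_0 = 0, m_1 = 15/11, m_2 = -27/11, m_3 = 0.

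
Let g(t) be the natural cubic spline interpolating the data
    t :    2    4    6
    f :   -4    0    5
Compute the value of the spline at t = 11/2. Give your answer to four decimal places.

Write M_i for g''(x_i). With h_i = 2, 2 and divided differences Δ_i = 2, 5/2, the continuity of g' gives the tridiagonal system
  2·M_0 + 8·M_1 + 2·M_2 = 6(Δ_1 - Δ_0) = 3
Natural end conditions: M_0 = M_2 = 0.
Hence M_0 = 0, M_1 = 3/8, M_2 = 0.
On [4, 6], g(t) = 0 + 9/4·(t - 4) + 3/16·(t - 4)² - 1/32·(t - 4)³.
With (t - 4) = 3/2: g(11/2) = 945/256.

3.6914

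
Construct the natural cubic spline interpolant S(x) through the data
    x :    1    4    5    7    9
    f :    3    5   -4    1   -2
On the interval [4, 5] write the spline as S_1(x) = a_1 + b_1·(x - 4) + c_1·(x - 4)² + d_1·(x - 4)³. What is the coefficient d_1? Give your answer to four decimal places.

4.0775

Let M_i = S''(x_i). Step sizes h_i = 3, 1, 2, 2; slopes of the chords Δ_i = (y_(i+1) - y_i)/h_i = 2/3, -9, 5/2, -3/2.
  3·M_0 + 8·M_1 + 1·M_2 = 6(Δ_1 - Δ_0) = -58
  1·M_1 + 6·M_2 + 2·M_3 = 6(Δ_2 - Δ_1) = 69
  2·M_2 + 8·M_3 + 2·M_4 = 6(Δ_3 - Δ_2) = -24
Natural end conditions: M_0 = M_4 = 0.
Hence M_0 = 0, M_1 = -394/43, M_2 = 658/43, M_3 = -587/86, M_4 = 0.
On [4, 5], with S_1(x) = a_1 + b_1·(x - 4) + c_1·(x - 4)² + d_1·(x - 4)³: c_1 = M_1/2 = -197/43, d_1 = (M_2 - M_1)/(6h_1) = 526/129, b_1 = Δ_1 - h_1(2M_1 + M_2)/6 = -1096/129.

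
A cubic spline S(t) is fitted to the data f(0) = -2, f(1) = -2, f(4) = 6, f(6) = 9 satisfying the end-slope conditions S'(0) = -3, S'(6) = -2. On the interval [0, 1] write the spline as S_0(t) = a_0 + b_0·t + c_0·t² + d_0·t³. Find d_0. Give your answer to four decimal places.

Let m_i = S''(x_i). Step sizes h_i = 1, 3, 2; slopes of the chords Δ_i = (y_(i+1) - y_i)/h_i = 0, 8/3, 3/2.
  1·m_0 + 8·m_1 + 3·m_2 = 6(Δ_1 - Δ_0) = 16
  3·m_1 + 10·m_2 + 2·m_3 = 6(Δ_2 - Δ_1) = -7
Clamped end conditions give two more equations: 2h_0·m_0 + h_0·m_1 = 6(Δ_0 - S'(0)) = 18 and h_2·m_2 + 2h_2·m_3 = 6(S'(6) - Δ_2) = -21.
Forward elimination and back-substitution give m_0 = 667/78, m_1 = 35/39, m_2 = 7/78, m_3 = -413/78.
On [0, 1], with S_0(t) = a_0 + b_0·t + c_0·t² + d_0·t³: c_0 = m_0/2 = 667/156, d_0 = (m_1 - m_0)/(6h_0) = -199/156, b_0 = Δ_0 - h_0(2m_0 + m_1)/6 = -3.

-1.2756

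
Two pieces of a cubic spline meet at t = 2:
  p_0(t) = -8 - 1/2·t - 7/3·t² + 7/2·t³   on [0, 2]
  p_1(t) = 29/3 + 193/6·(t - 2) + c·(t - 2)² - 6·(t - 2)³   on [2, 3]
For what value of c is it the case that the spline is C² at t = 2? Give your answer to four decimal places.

18.6667

p_0''(t) = -14/3 + 21·t, so p_0''(2) = 112/3. On the right, p_1''(2) = 2c, so c = 56/3.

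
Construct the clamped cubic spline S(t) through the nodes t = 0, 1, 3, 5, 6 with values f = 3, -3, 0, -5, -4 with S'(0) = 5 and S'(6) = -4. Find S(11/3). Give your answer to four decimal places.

-1.2088

Let M_i = S''(x_i). Step sizes h_i = 1, 2, 2, 1; slopes of the chords Δ_i = (y_(i+1) - y_i)/h_i = -6, 3/2, -5/2, 1.
  1·M_0 + 6·M_1 + 2·M_2 = 6(Δ_1 - Δ_0) = 45
  2·M_1 + 8·M_2 + 2·M_3 = 6(Δ_2 - Δ_1) = -24
  2·M_2 + 6·M_3 + 1·M_4 = 6(Δ_3 - Δ_2) = 21
Clamped end conditions give two more equations: 2h_0·M_0 + h_0·M_1 = 6(Δ_0 - S'(0)) = -66 and h_3·M_3 + 2h_3·M_4 = 6(S'(6) - Δ_3) = -30.
Hence M_0 = -461/11, M_1 = 196/11, M_2 = -10, M_3 = 112/11, M_4 = -221/11.
On [3, 5], S(t) = 0 + 17/22·(t - 3) - 5·(t - 3)² + 37/22·(t - 3)³.
With (t - 3) = 2/3: S(11/3) = -359/297.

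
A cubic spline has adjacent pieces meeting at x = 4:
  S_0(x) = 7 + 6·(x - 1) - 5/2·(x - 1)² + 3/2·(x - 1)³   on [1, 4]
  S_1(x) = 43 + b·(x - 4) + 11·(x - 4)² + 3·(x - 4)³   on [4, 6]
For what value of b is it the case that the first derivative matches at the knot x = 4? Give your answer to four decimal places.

31.5000

S_0'(x) = 6 - 5·(x - 1) + 9/2·(x - 1)², so S_0'(4) = 63/2. On the right, S_1'(4) = b, so b = 63/2.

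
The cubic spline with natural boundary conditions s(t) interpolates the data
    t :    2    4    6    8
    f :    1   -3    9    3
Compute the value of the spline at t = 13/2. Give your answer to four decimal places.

Put m_i = s'' at the i-th knot. Here h = (2, 2, 2) and Δ = (-2, 6, -3), so the interior equations h_(i-1)·m_(i-1) + 2(h_(i-1)+h_i)·m_i + h_i·m_(i+1) = 6(Δ_i − Δ_(i-1)) read
  2·m_0 + 8·m_1 + 2·m_2 = 6(Δ_1 - Δ_0) = 48
  2·m_1 + 8·m_2 + 2·m_3 = 6(Δ_2 - Δ_1) = -54
Natural end conditions: m_0 = m_3 = 0.
Hence m_0 = 0, m_1 = 41/5, m_2 = -44/5, m_3 = 0.
On [6, 8], s(t) = 9 + 43/15·(t - 6) - 22/5·(t - 6)² + 11/15·(t - 6)³.
With (t - 6) = 1/2: s(13/2) = 377/40.

9.4250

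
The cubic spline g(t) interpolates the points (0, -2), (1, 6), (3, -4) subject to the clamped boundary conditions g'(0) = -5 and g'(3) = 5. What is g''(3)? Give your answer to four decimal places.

Let σ_i = g''(x_i). Step sizes h_i = 1, 2; slopes of the chords Δ_i = (y_(i+1) - y_i)/h_i = 8, -5.
  1·σ_0 + 6·σ_1 + 2·σ_2 = 6(Δ_1 - Δ_0) = -78
Clamped end conditions give two more equations: 2h_0·σ_0 + h_0·σ_1 = 6(Δ_0 - g'(0)) = 78 and h_1·σ_1 + 2h_1·σ_2 = 6(g'(3) - Δ_1) = 60.
Solving: σ_0 = 166/3, σ_1 = -98/3, σ_2 = 94/3.

31.3333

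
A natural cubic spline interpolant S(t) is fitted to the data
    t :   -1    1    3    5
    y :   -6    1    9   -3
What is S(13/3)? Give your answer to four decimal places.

Write m_i for S''(x_i). With h_i = 2, 2, 2 and divided differences Δ_i = 7/2, 4, -6, the continuity of S' gives the tridiagonal system
  2·m_0 + 8·m_1 + 2·m_2 = 6(Δ_1 - Δ_0) = 3
  2·m_1 + 8·m_2 + 2·m_3 = 6(Δ_2 - Δ_1) = -60
Natural end conditions: m_0 = m_3 = 0.
Solving the tridiagonal system: m_0 = 0, m_1 = 12/5, m_2 = -81/10, m_3 = 0.
On [3, 5], S(t) = 9 - 3/5·(t - 3) - 81/20·(t - 3)² + 27/40·(t - 3)³.
With (t - 3) = 4/3: S(13/3) = 13/5.

2.6000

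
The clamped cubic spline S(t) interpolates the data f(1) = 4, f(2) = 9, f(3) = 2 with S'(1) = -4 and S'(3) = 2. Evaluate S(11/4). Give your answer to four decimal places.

Put M_i = S'' at the i-th knot. Here h = (1, 1) and Δ = (5, -7), so the interior equations h_(i-1)·M_(i-1) + 2(h_(i-1)+h_i)·M_i + h_i·M_(i+1) = 6(Δ_i − Δ_(i-1)) read
  1·M_0 + 4·M_1 + 1·M_2 = 6(Δ_1 - Δ_0) = -72
Clamped end conditions give two more equations: 2h_0·M_0 + h_0·M_1 = 6(Δ_0 - S'(1)) = 54 and h_1·M_1 + 2h_1·M_2 = 6(S'(3) - Δ_1) = 54.
Forward elimination and back-substitution give M_0 = 48, M_1 = -42, M_2 = 48.
On [2, 3], S(t) = 9 - 1·(t - 2) - 21·(t - 2)² + 15·(t - 2)³.
With (t - 2) = 3/4: S(11/4) = 177/64.

2.7656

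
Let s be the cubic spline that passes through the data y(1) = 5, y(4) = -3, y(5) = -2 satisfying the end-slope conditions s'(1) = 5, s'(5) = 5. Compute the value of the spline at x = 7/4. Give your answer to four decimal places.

6.1934

Write σ_i for s''(x_i). With h_i = 3, 1 and divided differences Δ_i = -8/3, 1, the continuity of s' gives the tridiagonal system
  3·σ_0 + 8·σ_1 + 1·σ_2 = 6(Δ_1 - Δ_0) = 22
Clamped end conditions give two more equations: 2h_0·σ_0 + h_0·σ_1 = 6(Δ_0 - s'(1)) = -46 and h_1·σ_1 + 2h_1·σ_2 = 6(s'(5) - Δ_1) = 24.
Solving: σ_0 = -125/12, σ_1 = 11/2, σ_2 = 37/4.
On [1, 4], s(x) = 5 + 5·(x - 1) - 125/24·(x - 1)² + 191/216·(x - 1)³.
With (x - 1) = 3/4: s(7/4) = 3171/512.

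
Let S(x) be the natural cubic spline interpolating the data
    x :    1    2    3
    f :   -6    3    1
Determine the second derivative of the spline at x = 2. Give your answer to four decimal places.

Let M_i = S''(x_i). Step sizes h_i = 1, 1; slopes of the chords Δ_i = (y_(i+1) - y_i)/h_i = 9, -2.
  1·M_0 + 4·M_1 + 1·M_2 = 6(Δ_1 - Δ_0) = -66
Natural end conditions: M_0 = M_2 = 0.
Solving the tridiagonal system: M_0 = 0, M_1 = -33/2, M_2 = 0.

-16.5000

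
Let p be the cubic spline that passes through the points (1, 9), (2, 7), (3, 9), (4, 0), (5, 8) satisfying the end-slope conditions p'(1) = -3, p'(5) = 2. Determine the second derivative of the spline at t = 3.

Let M_i = p''(x_i). Step sizes h_i = 1, 1, 1, 1; slopes of the chords Δ_i = (y_(i+1) - y_i)/h_i = -2, 2, -9, 8.
  1·M_0 + 4·M_1 + 1·M_2 = 6(Δ_1 - Δ_0) = 24
  1·M_1 + 4·M_2 + 1·M_3 = 6(Δ_2 - Δ_1) = -66
  1·M_2 + 4·M_3 + 1·M_4 = 6(Δ_3 - Δ_2) = 102
Clamped end conditions give two more equations: 2h_0·M_0 + h_0·M_1 = 6(Δ_0 - p'(1)) = 6 and h_3·M_3 + 2h_3·M_4 = 6(p'(5) - Δ_3) = -36.
Solving: M_0 = -31/7, M_1 = 104/7, M_2 = -31, M_3 = 302/7, M_4 = -277/7.

-31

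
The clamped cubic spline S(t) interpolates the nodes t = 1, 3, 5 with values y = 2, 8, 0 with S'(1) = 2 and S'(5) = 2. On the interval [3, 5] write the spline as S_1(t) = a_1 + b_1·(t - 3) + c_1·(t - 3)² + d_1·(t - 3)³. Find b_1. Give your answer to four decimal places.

With m_i denoting the second derivative at x_i, h_i = 2, 2, and Δ_i = (y_(i+1) − y_i)/h_i = 3, -4:
  2·m_0 + 8·m_1 + 2·m_2 = 6(Δ_1 - Δ_0) = -42
Clamped end conditions give two more equations: 2h_0·m_0 + h_0·m_1 = 6(Δ_0 - S'(1)) = 6 and h_1·m_1 + 2h_1·m_2 = 6(S'(5) - Δ_1) = 36.
Forward elimination and back-substitution give m_0 = 27/4, m_1 = -21/2, m_2 = 57/4.
On [3, 5], with S_1(t) = a_1 + b_1·(t - 3) + c_1·(t - 3)² + d_1·(t - 3)³: c_1 = m_1/2 = -21/4, d_1 = (m_2 - m_1)/(6h_1) = 33/16, b_1 = Δ_1 - h_1(2m_1 + m_2)/6 = -7/4.

-1.7500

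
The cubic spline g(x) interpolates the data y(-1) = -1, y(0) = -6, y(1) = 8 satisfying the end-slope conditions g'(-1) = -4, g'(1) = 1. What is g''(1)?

Put σ_i = g'' at the i-th knot. Here h = (1, 1) and Δ = (-5, 14), so the interior equations h_(i-1)·σ_(i-1) + 2(h_(i-1)+h_i)·σ_i + h_i·σ_(i+1) = 6(Δ_i − Δ_(i-1)) read
  1·σ_0 + 4·σ_1 + 1·σ_2 = 6(Δ_1 - Δ_0) = 114
Clamped end conditions give two more equations: 2h_0·σ_0 + h_0·σ_1 = 6(Δ_0 - g'(-1)) = -6 and h_1·σ_1 + 2h_1·σ_2 = 6(g'(1) - Δ_1) = -78.
Solving the tridiagonal system: σ_0 = -29, σ_1 = 52, σ_2 = -65.

-65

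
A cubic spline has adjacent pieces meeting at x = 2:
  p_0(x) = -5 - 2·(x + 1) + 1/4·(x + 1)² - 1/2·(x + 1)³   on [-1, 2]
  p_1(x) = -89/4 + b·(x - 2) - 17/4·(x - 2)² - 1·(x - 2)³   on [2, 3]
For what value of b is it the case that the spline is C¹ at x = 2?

p_0'(x) = -2 + 1/2·(x + 1) - 3/2·(x + 1)², so p_0'(2) = -14. On the right, p_1'(2) = b, so b = -14.

-14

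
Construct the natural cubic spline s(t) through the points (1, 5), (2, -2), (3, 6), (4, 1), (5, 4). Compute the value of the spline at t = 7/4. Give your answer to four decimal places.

Let m_i = s''(x_i). Step sizes h_i = 1, 1, 1, 1; slopes of the chords Δ_i = (y_(i+1) - y_i)/h_i = -7, 8, -5, 3.
  1·m_0 + 4·m_1 + 1·m_2 = 6(Δ_1 - Δ_0) = 90
  1·m_1 + 4·m_2 + 1·m_3 = 6(Δ_2 - Δ_1) = -78
  1·m_2 + 4·m_3 + 1·m_4 = 6(Δ_3 - Δ_2) = 48
Natural end conditions: m_0 = m_4 = 0.
Solving: m_0 = 0, m_1 = 855/28, m_2 = -225/7, m_3 = 561/28, m_4 = 0.
On [1, 2], s(t) = 5 - 677/56·(t - 1) + 0·(t - 1)² + 285/56·(t - 1)³.
With (t - 1) = 3/4: s(7/4) = -983/512.

-1.9199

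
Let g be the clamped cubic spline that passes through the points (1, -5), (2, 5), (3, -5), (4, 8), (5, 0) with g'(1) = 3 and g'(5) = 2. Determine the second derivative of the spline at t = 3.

Put m_i = g'' at the i-th knot. Here h = (1, 1, 1, 1) and Δ = (10, -10, 13, -8), so the interior equations h_(i-1)·m_(i-1) + 2(h_(i-1)+h_i)·m_i + h_i·m_(i+1) = 6(Δ_i − Δ_(i-1)) read
  1·m_0 + 4·m_1 + 1·m_2 = 6(Δ_1 - Δ_0) = -120
  1·m_1 + 4·m_2 + 1·m_3 = 6(Δ_2 - Δ_1) = 138
  1·m_2 + 4·m_3 + 1·m_4 = 6(Δ_3 - Δ_2) = -126
Clamped end conditions give two more equations: 2h_0·m_0 + h_0·m_1 = 6(Δ_0 - g'(1)) = 42 and h_3·m_3 + 2h_3·m_4 = 6(g'(5) - Δ_3) = 60.
Solving the tridiagonal system: m_0 = 353/7, m_1 = -412/7, m_2 = 65, m_3 = -442/7, m_4 = 431/7.

65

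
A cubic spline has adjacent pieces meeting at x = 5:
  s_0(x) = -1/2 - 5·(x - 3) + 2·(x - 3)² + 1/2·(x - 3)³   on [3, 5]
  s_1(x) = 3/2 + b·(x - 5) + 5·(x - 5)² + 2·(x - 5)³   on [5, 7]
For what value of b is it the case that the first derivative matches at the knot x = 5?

s_0'(x) = -5 + 4·(x - 3) + 3/2·(x - 3)², so s_0'(5) = 9. On the right, s_1'(5) = b, so b = 9.

9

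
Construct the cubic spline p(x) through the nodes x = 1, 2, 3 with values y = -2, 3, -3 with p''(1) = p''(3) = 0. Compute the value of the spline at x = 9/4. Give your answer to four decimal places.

2.4023

With σ_i denoting the second derivative at x_i, h_i = 1, 1, and Δ_i = (y_(i+1) − y_i)/h_i = 5, -6:
  1·σ_0 + 4·σ_1 + 1·σ_2 = 6(Δ_1 - Δ_0) = -66
Natural end conditions: σ_0 = σ_2 = 0.
Solving the tridiagonal system: σ_0 = 0, σ_1 = -33/2, σ_2 = 0.
On [2, 3], p(x) = 3 - 1/2·(x - 2) - 33/4·(x - 2)² + 11/4·(x - 2)³.
With (x - 2) = 1/4: p(9/4) = 615/256.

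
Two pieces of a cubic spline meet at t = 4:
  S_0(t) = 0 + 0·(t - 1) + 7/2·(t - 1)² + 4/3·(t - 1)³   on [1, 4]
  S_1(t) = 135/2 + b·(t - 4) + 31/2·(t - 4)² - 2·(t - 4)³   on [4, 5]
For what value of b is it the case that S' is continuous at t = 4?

57

S_0'(t) = 0 + 7·(t - 1) + 4·(t - 1)², so S_0'(4) = 57. On the right, S_1'(4) = b, so b = 57.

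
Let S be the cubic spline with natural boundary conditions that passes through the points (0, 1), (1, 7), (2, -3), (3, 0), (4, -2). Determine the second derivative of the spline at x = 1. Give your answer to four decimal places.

-31.8214

Write M_i for S''(x_i). With h_i = 1, 1, 1, 1 and divided differences Δ_i = 6, -10, 3, -2, the continuity of S' gives the tridiagonal system
  1·M_0 + 4·M_1 + 1·M_2 = 6(Δ_1 - Δ_0) = -96
  1·M_1 + 4·M_2 + 1·M_3 = 6(Δ_2 - Δ_1) = 78
  1·M_2 + 4·M_3 + 1·M_4 = 6(Δ_3 - Δ_2) = -30
Natural end conditions: M_0 = M_4 = 0.
Solving: M_0 = 0, M_1 = -891/28, M_2 = 219/7, M_3 = -429/28, M_4 = 0.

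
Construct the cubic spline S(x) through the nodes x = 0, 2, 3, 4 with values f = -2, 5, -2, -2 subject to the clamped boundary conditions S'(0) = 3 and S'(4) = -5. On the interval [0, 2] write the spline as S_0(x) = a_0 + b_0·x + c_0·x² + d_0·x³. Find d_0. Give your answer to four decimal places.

-2.2045

Put m_i = S'' at the i-th knot. Here h = (2, 1, 1) and Δ = (7/2, -7, 0), so the interior equations h_(i-1)·m_(i-1) + 2(h_(i-1)+h_i)·m_i + h_i·m_(i+1) = 6(Δ_i − Δ_(i-1)) read
  2·m_0 + 6·m_1 + 1·m_2 = 6(Δ_1 - Δ_0) = -63
  1·m_1 + 4·m_2 + 1·m_3 = 6(Δ_2 - Δ_1) = 42
Clamped end conditions give two more equations: 2h_0·m_0 + h_0·m_1 = 6(Δ_0 - S'(0)) = 3 and h_2·m_2 + 2h_2·m_3 = 6(S'(4) - Δ_2) = -30.
Forward elimination and back-substitution give m_0 = 205/22, m_1 = -377/22, m_2 = 233/11, m_3 = -563/22.
On [0, 2], with S_0(x) = a_0 + b_0·x + c_0·x² + d_0·x³: c_0 = m_0/2 = 205/44, d_0 = (m_1 - m_0)/(6h_0) = -97/44, b_0 = Δ_0 - h_0(2m_0 + m_1)/6 = 3.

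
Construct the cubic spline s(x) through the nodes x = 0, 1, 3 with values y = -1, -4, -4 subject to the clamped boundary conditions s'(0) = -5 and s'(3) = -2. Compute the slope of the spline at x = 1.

Write σ_i for s''(x_i). With h_i = 1, 2 and divided differences Δ_i = -3, 0, the continuity of s' gives the tridiagonal system
  1·σ_0 + 6·σ_1 + 2·σ_2 = 6(Δ_1 - Δ_0) = 18
Clamped end conditions give two more equations: 2h_0·σ_0 + h_0·σ_1 = 6(Δ_0 - s'(0)) = 12 and h_1·σ_1 + 2h_1·σ_2 = 6(s'(3) - Δ_1) = -12.
Hence σ_0 = 4, σ_1 = 4, σ_2 = -5.
On [1, 3], s'(x) = b_1 + 2c_1·(x - 1) + 3d_1·(x - 1)² with b_1 = Δ_1 - h_1(2σ_1 + σ_2)/6 = -1, c_1 = σ_1/2 = 2, d_1 = (σ_2 - σ_1)/(6h_1) = -3/4. So s'(1) = -1.

-1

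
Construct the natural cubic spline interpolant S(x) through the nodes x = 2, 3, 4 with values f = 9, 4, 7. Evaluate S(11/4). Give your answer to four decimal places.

4.5938

Let σ_i = S''(x_i). Step sizes h_i = 1, 1; slopes of the chords Δ_i = (y_(i+1) - y_i)/h_i = -5, 3.
  1·σ_0 + 4·σ_1 + 1·σ_2 = 6(Δ_1 - Δ_0) = 48
Natural end conditions: σ_0 = σ_2 = 0.
Forward elimination and back-substitution give σ_0 = 0, σ_1 = 12, σ_2 = 0.
On [2, 3], S(x) = 9 - 7·(x - 2) + 0·(x - 2)² + 2·(x - 2)³.
With (x - 2) = 3/4: S(11/4) = 147/32.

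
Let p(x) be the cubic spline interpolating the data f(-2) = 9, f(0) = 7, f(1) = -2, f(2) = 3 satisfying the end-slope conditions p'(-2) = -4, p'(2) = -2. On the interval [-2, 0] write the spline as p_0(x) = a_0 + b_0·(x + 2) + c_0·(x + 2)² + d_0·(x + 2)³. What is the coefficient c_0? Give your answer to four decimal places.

With m_i denoting the second derivative at x_i, h_i = 2, 1, 1, and Δ_i = (y_(i+1) − y_i)/h_i = -1, -9, 5:
  2·m_0 + 6·m_1 + 1·m_2 = 6(Δ_1 - Δ_0) = -48
  1·m_1 + 4·m_2 + 1·m_3 = 6(Δ_2 - Δ_1) = 84
Clamped end conditions give two more equations: 2h_0·m_0 + h_0·m_1 = 6(Δ_0 - p'(-2)) = 18 and h_2·m_2 + 2h_2·m_3 = 6(p'(2) - Δ_2) = -42.
Forward elimination and back-substitution give m_0 = 151/11, m_1 = -203/11, m_2 = 388/11, m_3 = -425/11.
On [-2, 0], with p_0(x) = a_0 + b_0·(x + 2) + c_0·(x + 2)² + d_0·(x + 2)³: c_0 = m_0/2 = 151/22, d_0 = (m_1 - m_0)/(6h_0) = -59/22, b_0 = Δ_0 - h_0(2m_0 + m_1)/6 = -4.

6.8636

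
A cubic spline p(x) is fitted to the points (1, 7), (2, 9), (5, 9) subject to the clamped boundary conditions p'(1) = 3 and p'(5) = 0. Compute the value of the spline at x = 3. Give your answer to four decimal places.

Write m_i for p''(x_i). With h_i = 1, 3 and divided differences Δ_i = 2, 0, the continuity of p' gives the tridiagonal system
  1·m_0 + 8·m_1 + 3·m_2 = 6(Δ_1 - Δ_0) = -12
Clamped end conditions give two more equations: 2h_0·m_0 + h_0·m_1 = 6(Δ_0 - p'(1)) = -6 and h_1·m_1 + 2h_1·m_2 = 6(p'(5) - Δ_1) = 0.
Solving: m_0 = -9/4, m_1 = -3/2, m_2 = 3/4.
On [2, 5], p(x) = 9 + 9/8·(x - 2) - 3/4·(x - 2)² + 1/8·(x - 2)³.
With (x - 2) = 1: p(3) = 19/2.

9.5000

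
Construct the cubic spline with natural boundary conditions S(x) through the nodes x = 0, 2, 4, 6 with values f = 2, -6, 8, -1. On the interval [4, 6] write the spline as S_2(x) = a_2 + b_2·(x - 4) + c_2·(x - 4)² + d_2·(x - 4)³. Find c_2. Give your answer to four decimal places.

Let M_i = S''(x_i). Step sizes h_i = 2, 2, 2; slopes of the chords Δ_i = (y_(i+1) - y_i)/h_i = -4, 7, -9/2.
  2·M_0 + 8·M_1 + 2·M_2 = 6(Δ_1 - Δ_0) = 66
  2·M_1 + 8·M_2 + 2·M_3 = 6(Δ_2 - Δ_1) = -69
Natural end conditions: M_0 = M_3 = 0.
Hence M_0 = 0, M_1 = 111/10, M_2 = -57/5, M_3 = 0.
On [4, 6], with S_2(x) = a_2 + b_2·(x - 4) + c_2·(x - 4)² + d_2·(x - 4)³: c_2 = M_2/2 = -57/10, d_2 = (M_3 - M_2)/(6h_2) = 19/20, b_2 = Δ_2 - h_2(2M_2 + M_3)/6 = 31/10.

-5.7000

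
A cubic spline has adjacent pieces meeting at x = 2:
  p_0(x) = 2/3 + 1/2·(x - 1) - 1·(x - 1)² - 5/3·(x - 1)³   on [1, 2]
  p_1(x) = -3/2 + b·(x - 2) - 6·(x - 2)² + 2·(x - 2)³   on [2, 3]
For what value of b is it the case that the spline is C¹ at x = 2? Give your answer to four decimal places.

p_0'(x) = 1/2 - 2·(x - 1) - 5·(x - 1)², so p_0'(2) = -13/2. On the right, p_1'(2) = b, so b = -13/2.

-6.5000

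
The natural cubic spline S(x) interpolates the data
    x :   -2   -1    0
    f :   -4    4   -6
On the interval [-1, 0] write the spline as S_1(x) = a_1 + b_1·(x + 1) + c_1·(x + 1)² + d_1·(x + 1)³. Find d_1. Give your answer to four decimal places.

4.5000

Let M_i = S''(x_i). Step sizes h_i = 1, 1; slopes of the chords Δ_i = (y_(i+1) - y_i)/h_i = 8, -10.
  1·M_0 + 4·M_1 + 1·M_2 = 6(Δ_1 - Δ_0) = -108
Natural end conditions: M_0 = M_2 = 0.
Hence M_0 = 0, M_1 = -27, M_2 = 0.
On [-1, 0], with S_1(x) = a_1 + b_1·(x + 1) + c_1·(x + 1)² + d_1·(x + 1)³: c_1 = M_1/2 = -27/2, d_1 = (M_2 - M_1)/(6h_1) = 9/2, b_1 = Δ_1 - h_1(2M_1 + M_2)/6 = -1.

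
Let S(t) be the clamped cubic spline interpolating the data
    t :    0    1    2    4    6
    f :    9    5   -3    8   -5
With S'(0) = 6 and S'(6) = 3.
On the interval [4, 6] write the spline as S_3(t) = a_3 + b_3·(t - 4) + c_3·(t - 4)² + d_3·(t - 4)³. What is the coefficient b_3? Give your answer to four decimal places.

With σ_i denoting the second derivative at x_i, h_i = 1, 1, 2, 2, and Δ_i = (y_(i+1) − y_i)/h_i = -4, -8, 11/2, -13/2:
  1·σ_0 + 4·σ_1 + 1·σ_2 = 6(Δ_1 - Δ_0) = -24
  1·σ_1 + 6·σ_2 + 2·σ_3 = 6(Δ_2 - Δ_1) = 81
  2·σ_2 + 8·σ_3 + 2·σ_4 = 6(Δ_3 - Δ_2) = -72
Clamped end conditions give two more equations: 2h_0·σ_0 + h_0·σ_1 = 6(Δ_0 - S'(0)) = -60 and h_3·σ_3 + 2h_3·σ_4 = 6(S'(6) - Δ_3) = 57.
Hence σ_0 = -195/7, σ_1 = -30/7, σ_2 = 21, σ_3 = -285/14, σ_4 = 171/7.
On [4, 6], with S_3(t) = a_3 + b_3·(t - 4) + c_3·(t - 4)² + d_3·(t - 4)³: c_3 = σ_3/2 = -285/28, d_3 = (σ_4 - σ_3)/(6h_3) = 209/56, b_3 = Δ_3 - h_3(2σ_3 + σ_4)/6 = -15/14.

-1.0714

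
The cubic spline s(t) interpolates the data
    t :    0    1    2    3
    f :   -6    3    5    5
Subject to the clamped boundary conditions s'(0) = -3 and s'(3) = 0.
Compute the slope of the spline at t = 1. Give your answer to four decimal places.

Let m_i = s''(x_i). Step sizes h_i = 1, 1, 1; slopes of the chords Δ_i = (y_(i+1) - y_i)/h_i = 9, 2, 0.
  1·m_0 + 4·m_1 + 1·m_2 = 6(Δ_1 - Δ_0) = -42
  1·m_1 + 4·m_2 + 1·m_3 = 6(Δ_2 - Δ_1) = -12
Clamped end conditions give two more equations: 2h_0·m_0 + h_0·m_1 = 6(Δ_0 - s'(0)) = 72 and h_2·m_2 + 2h_2·m_3 = 6(s'(3) - Δ_2) = 0.
Solving the tridiagonal system: m_0 = 238/5, m_1 = -116/5, m_2 = 16/5, m_3 = -8/5.
On [1, 2], s'(t) = b_1 + 2c_1·(t - 1) + 3d_1·(t - 1)² with b_1 = Δ_1 - h_1(2m_1 + m_2)/6 = 46/5, c_1 = m_1/2 = -58/5, d_1 = (m_2 - m_1)/(6h_1) = 22/5. So s'(1) = 46/5.

9.2000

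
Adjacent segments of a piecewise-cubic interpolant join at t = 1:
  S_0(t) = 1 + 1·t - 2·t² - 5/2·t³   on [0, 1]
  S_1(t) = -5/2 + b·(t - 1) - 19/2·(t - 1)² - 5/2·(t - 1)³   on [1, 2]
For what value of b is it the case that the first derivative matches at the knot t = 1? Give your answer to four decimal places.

S_0'(t) = 1 - 4·t - 15/2·t², so S_0'(1) = -21/2. On the right, S_1'(1) = b, so b = -21/2.

-10.5000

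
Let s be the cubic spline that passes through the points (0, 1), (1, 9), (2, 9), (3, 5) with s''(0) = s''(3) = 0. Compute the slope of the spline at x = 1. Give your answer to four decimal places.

Write M_i for s''(x_i). With h_i = 1, 1, 1 and divided differences Δ_i = 8, 0, -4, the continuity of s' gives the tridiagonal system
  1·M_0 + 4·M_1 + 1·M_2 = 6(Δ_1 - Δ_0) = -48
  1·M_1 + 4·M_2 + 1·M_3 = 6(Δ_2 - Δ_1) = -24
Natural end conditions: M_0 = M_3 = 0.
Forward elimination and back-substitution give M_0 = 0, M_1 = -56/5, M_2 = -16/5, M_3 = 0.
On [1, 2], s'(x) = b_1 + 2c_1·(x - 1) + 3d_1·(x - 1)² with b_1 = Δ_1 - h_1(2M_1 + M_2)/6 = 64/15, c_1 = M_1/2 = -28/5, d_1 = (M_2 - M_1)/(6h_1) = 4/3. So s'(1) = 64/15.

4.2667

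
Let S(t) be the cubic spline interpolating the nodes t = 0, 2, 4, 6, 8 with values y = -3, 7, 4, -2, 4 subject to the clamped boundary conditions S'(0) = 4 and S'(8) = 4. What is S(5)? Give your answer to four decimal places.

-0.0112

Let σ_i = S''(x_i). Step sizes h_i = 2, 2, 2, 2; slopes of the chords Δ_i = (y_(i+1) - y_i)/h_i = 5, -3/2, -3, 3.
  2·σ_0 + 8·σ_1 + 2·σ_2 = 6(Δ_1 - Δ_0) = -39
  2·σ_1 + 8·σ_2 + 2·σ_3 = 6(Δ_2 - Δ_1) = -9
  2·σ_2 + 8·σ_3 + 2·σ_4 = 6(Δ_3 - Δ_2) = 36
Clamped end conditions give two more equations: 2h_0·σ_0 + h_0·σ_1 = 6(Δ_0 - S'(0)) = 6 and h_3·σ_3 + 2h_3·σ_4 = 6(S'(8) - Δ_3) = 6.
Hence σ_0 = 489/112, σ_1 = -321/56, σ_2 = -15/16, σ_3 = 279/56, σ_4 = -111/112.
On [4, 6], S(t) = 4 - 113/28·(t - 4) - 15/32·(t - 4)² + 221/448·(t - 4)³.
With (t - 4) = 1: S(5) = -5/448.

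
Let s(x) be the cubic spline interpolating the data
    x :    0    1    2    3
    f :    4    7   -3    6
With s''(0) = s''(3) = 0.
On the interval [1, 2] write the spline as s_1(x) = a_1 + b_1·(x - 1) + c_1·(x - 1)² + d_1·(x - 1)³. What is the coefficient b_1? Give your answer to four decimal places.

-6.4667

Write M_i for s''(x_i). With h_i = 1, 1, 1 and divided differences Δ_i = 3, -10, 9, the continuity of s' gives the tridiagonal system
  1·M_0 + 4·M_1 + 1·M_2 = 6(Δ_1 - Δ_0) = -78
  1·M_1 + 4·M_2 + 1·M_3 = 6(Δ_2 - Δ_1) = 114
Natural end conditions: M_0 = M_3 = 0.
Forward elimination and back-substitution give M_0 = 0, M_1 = -142/5, M_2 = 178/5, M_3 = 0.
On [1, 2], with s_1(x) = a_1 + b_1·(x - 1) + c_1·(x - 1)² + d_1·(x - 1)³: c_1 = M_1/2 = -71/5, d_1 = (M_2 - M_1)/(6h_1) = 32/3, b_1 = Δ_1 - h_1(2M_1 + M_2)/6 = -97/15.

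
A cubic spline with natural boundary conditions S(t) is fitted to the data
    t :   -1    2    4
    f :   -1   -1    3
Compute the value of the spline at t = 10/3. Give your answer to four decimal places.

1.4296

Let M_i = S''(x_i). Step sizes h_i = 3, 2; slopes of the chords Δ_i = (y_(i+1) - y_i)/h_i = 0, 2.
  3·M_0 + 10·M_1 + 2·M_2 = 6(Δ_1 - Δ_0) = 12
Natural end conditions: M_0 = M_2 = 0.
Hence M_0 = 0, M_1 = 6/5, M_2 = 0.
On [2, 4], S(t) = -1 + 6/5·(t - 2) + 3/5·(t - 2)² - 1/10·(t - 2)³.
With (t - 2) = 4/3: S(10/3) = 193/135.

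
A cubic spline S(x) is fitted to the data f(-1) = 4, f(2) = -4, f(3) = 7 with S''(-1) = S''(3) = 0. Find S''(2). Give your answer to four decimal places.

Write M_i for S''(x_i). With h_i = 3, 1 and divided differences Δ_i = -8/3, 11, the continuity of S' gives the tridiagonal system
  3·M_0 + 8·M_1 + 1·M_2 = 6(Δ_1 - Δ_0) = 82
Natural end conditions: M_0 = M_2 = 0.
Solving the tridiagonal system: M_0 = 0, M_1 = 41/4, M_2 = 0.

10.2500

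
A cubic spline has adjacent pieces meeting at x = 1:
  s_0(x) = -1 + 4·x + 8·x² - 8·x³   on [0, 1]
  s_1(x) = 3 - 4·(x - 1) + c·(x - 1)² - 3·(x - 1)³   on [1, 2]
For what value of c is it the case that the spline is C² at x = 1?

-16

s_0''(x) = 16 - 48·x, so s_0''(1) = -32. On the right, s_1''(1) = 2c, so c = -16.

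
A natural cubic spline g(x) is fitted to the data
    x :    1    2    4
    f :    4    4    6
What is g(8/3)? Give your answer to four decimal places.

With M_i denoting the second derivative at x_i, h_i = 1, 2, and Δ_i = (y_(i+1) − y_i)/h_i = 0, 1:
  1·M_0 + 6·M_1 + 2·M_2 = 6(Δ_1 - Δ_0) = 6
Natural end conditions: M_0 = M_2 = 0.
Solving: M_0 = 0, M_1 = 1, M_2 = 0.
On [2, 4], g(x) = 4 + 1/3·(x - 2) + 1/2·(x - 2)² - 1/12·(x - 2)³.
With (x - 2) = 2/3: g(8/3) = 358/81.

4.4198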